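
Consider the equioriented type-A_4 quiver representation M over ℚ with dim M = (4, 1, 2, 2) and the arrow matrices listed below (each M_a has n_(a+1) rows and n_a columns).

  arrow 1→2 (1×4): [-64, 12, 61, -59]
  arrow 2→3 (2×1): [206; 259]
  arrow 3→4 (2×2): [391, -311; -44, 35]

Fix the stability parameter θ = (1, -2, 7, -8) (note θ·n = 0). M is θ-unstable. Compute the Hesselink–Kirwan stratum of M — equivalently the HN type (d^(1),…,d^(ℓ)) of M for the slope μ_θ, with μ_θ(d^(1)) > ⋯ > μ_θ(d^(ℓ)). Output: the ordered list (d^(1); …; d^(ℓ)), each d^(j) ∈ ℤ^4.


Via rank(M_{q-1}∘⋯∘M_p): M ≅ I[1,1]^3, I[1,4], I[3,4].
μ_θ-semistable layers: μ^(1)=1; μ^(2)=-1/2

((3, 0, 0, 0); (1, 1, 2, 2))


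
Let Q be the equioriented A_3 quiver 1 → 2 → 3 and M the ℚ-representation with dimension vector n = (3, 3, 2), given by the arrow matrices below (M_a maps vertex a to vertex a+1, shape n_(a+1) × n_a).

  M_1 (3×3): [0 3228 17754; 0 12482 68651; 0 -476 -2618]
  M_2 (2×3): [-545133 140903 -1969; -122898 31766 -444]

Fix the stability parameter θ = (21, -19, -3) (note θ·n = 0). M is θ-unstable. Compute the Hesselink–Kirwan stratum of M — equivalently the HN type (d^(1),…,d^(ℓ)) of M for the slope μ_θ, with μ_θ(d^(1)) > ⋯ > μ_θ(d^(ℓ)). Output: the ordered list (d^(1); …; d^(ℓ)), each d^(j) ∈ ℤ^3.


Interval decomposition of M: I[1,1]^2, I[1,3], I[2,2], I[2,3].
HN type (ℓ=4): μ^(1)=21; μ^(2)=-1/3; μ^(3)=-3; μ^(4)=-19

((2, 0, 0); (1, 1, 1); (0, 0, 1); (0, 2, 0))


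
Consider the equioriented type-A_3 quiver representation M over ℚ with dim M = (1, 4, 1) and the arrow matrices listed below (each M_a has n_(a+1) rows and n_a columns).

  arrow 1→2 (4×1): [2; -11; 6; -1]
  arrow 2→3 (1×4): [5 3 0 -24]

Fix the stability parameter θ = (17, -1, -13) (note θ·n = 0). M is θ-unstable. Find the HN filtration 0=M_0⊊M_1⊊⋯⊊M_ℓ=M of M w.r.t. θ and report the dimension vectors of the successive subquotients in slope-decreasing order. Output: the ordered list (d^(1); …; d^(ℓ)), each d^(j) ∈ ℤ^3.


Interval decomposition of M: I[1,3], I[2,2]^3.
HN type (ℓ=2): μ^(1)=1; μ^(2)=-1

((1, 1, 1); (0, 3, 0))


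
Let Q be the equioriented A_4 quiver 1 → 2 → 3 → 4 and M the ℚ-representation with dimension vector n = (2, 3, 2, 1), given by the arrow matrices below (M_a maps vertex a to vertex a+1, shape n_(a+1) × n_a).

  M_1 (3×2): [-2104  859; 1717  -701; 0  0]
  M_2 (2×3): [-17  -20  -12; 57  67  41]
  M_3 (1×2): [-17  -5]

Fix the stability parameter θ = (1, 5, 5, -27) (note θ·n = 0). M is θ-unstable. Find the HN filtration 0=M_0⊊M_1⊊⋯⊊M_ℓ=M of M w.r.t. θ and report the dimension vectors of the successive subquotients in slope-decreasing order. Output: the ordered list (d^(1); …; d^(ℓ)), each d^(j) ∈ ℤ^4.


Interval decomposition of M: I[1,3], I[1,4], I[2,2].
HN type (ℓ=3): μ^(1)=5; μ^(2)=1; μ^(3)=-4

((0, 2, 1, 0); (1, 0, 0, 0); (1, 1, 1, 1))


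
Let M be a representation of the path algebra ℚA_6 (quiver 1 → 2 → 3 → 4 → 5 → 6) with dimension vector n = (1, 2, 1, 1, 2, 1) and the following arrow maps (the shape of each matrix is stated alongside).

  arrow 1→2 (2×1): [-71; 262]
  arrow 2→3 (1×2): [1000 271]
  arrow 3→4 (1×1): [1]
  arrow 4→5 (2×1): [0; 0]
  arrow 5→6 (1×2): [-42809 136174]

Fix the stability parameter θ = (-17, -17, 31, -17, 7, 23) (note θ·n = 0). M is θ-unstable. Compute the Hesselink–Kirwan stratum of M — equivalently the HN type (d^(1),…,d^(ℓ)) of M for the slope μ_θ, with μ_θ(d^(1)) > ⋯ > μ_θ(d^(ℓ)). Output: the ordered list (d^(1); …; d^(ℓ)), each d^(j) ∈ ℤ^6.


Barcode: M ≅ I[1,4], I[2,2], I[5,5], I[5,6]. HN layers by μ_θ (3 steps, strictly decreasing):
  μ^(1)=23; μ^(2)=7; μ^(3)=-17

((0, 0, 0, 0, 0, 1); (0, 0, 1, 1, 2, 0); (1, 2, 0, 0, 0, 0))


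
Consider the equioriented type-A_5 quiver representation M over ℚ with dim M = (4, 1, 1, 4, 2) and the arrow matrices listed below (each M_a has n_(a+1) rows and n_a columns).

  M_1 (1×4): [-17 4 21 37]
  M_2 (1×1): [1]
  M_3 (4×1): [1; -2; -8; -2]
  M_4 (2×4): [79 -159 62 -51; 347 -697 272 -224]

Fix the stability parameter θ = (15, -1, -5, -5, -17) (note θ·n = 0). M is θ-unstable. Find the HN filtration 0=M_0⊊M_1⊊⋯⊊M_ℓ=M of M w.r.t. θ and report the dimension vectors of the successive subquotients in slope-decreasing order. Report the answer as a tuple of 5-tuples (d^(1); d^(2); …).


Interval decomposition of M: I[1,1]^3, I[1,5], I[4,4]^2, I[4,5].
HN type (ℓ=4): μ^(1)=15; μ^(2)=-13/5; μ^(3)=-5; μ^(4)=-11

((3, 0, 0, 0, 0); (1, 1, 1, 1, 1); (0, 0, 0, 2, 0); (0, 0, 0, 1, 1))


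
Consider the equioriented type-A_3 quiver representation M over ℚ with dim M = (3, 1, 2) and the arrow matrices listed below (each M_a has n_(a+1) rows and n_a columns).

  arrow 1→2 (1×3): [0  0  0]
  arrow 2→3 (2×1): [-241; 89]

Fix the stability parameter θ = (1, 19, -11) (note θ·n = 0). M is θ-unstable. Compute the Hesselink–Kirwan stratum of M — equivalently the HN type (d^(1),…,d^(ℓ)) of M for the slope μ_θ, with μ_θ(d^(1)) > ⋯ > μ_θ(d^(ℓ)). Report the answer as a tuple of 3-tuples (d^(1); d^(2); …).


Interval decomposition of M: I[1,1]^3, I[2,3], I[3,3].
HN type (ℓ=3): μ^(1)=4; μ^(2)=1; μ^(3)=-11

((0, 1, 1); (3, 0, 0); (0, 0, 1))


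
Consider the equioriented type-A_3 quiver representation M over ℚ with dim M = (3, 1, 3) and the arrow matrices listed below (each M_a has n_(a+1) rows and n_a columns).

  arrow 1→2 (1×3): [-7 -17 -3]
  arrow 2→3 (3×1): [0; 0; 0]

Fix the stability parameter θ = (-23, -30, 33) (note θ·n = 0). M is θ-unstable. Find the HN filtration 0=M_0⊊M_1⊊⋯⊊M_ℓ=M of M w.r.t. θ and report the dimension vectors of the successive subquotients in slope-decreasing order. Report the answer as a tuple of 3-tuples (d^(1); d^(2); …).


Via rank(M_{q-1}∘⋯∘M_p): M ≅ I[1,1]^2, I[1,2], I[3,3]^3.
μ_θ-semistable layers: μ^(1)=33; μ^(2)=-23; μ^(3)=-53/2

((0, 0, 3); (2, 0, 0); (1, 1, 0))


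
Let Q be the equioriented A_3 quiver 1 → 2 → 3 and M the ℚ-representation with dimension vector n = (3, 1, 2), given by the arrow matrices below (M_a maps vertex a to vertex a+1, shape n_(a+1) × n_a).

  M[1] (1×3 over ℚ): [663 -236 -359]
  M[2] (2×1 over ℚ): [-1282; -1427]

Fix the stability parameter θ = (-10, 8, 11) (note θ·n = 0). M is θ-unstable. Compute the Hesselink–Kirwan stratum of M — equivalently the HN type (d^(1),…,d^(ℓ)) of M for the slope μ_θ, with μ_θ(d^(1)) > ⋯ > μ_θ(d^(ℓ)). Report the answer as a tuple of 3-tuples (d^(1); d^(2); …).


Via rank(M_{q-1}∘⋯∘M_p): M ≅ I[1,1]^2, I[1,3], I[3,3].
μ_θ-semistable layers: μ^(1)=11; μ^(2)=8; μ^(3)=-10

((0, 0, 2); (0, 1, 0); (3, 0, 0))


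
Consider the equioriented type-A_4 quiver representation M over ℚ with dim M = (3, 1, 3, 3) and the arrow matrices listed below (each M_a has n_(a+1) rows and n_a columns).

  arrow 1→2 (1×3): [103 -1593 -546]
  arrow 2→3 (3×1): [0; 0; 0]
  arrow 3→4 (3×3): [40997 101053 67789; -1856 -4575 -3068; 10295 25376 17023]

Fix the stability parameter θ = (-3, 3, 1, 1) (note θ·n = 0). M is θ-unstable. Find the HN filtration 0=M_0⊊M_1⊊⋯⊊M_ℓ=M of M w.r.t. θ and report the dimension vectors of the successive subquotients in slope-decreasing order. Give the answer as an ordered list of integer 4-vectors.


Via rank(M_{q-1}∘⋯∘M_p): M ≅ I[1,1]^2, I[1,2], I[3,4]^3.
μ_θ-semistable layers: μ^(1)=3; μ^(2)=1; μ^(3)=-3

((0, 1, 0, 0); (0, 0, 3, 3); (3, 0, 0, 0))


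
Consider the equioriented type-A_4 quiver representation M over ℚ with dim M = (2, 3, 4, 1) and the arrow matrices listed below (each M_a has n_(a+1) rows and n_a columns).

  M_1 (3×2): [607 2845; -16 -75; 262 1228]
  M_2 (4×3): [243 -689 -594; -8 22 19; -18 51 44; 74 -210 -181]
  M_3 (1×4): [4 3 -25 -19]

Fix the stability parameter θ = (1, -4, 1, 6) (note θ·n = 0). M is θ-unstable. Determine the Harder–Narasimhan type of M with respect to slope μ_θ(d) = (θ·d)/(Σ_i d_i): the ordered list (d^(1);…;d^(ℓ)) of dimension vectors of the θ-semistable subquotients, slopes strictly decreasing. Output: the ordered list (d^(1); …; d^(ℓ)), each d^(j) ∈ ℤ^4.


Via rank(M_{q-1}∘⋯∘M_p): M ≅ I[1,3], I[1,4], I[2,3], I[3,3].
μ_θ-semistable layers: μ^(1)=6; μ^(2)=1; μ^(3)=-3/2; μ^(4)=-4

((0, 0, 0, 1); (0, 0, 4, 0); (2, 2, 0, 0); (0, 1, 0, 0))


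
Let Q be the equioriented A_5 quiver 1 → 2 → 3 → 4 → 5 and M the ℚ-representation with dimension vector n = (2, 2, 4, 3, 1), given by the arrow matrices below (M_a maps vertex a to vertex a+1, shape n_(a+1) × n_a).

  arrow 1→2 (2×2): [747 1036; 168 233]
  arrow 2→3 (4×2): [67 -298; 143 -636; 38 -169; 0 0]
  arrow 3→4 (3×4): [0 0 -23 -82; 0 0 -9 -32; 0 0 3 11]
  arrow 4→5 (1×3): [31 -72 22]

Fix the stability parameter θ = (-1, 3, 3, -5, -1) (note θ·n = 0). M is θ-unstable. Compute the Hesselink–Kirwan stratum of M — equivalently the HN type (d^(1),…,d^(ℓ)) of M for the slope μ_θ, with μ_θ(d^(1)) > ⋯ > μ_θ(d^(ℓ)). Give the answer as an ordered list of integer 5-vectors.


Barcode: M ≅ I[1,3], I[1,5], I[3,3], I[3,4], I[4,4]. HN layers by μ_θ (4 steps, strictly decreasing):
  μ^(1)=3; μ^(2)=0; μ^(3)=-1; μ^(4)=-5

((0, 1, 2, 0, 0); (0, 1, 1, 1, 1); (2, 0, 1, 1, 0); (0, 0, 0, 1, 0))


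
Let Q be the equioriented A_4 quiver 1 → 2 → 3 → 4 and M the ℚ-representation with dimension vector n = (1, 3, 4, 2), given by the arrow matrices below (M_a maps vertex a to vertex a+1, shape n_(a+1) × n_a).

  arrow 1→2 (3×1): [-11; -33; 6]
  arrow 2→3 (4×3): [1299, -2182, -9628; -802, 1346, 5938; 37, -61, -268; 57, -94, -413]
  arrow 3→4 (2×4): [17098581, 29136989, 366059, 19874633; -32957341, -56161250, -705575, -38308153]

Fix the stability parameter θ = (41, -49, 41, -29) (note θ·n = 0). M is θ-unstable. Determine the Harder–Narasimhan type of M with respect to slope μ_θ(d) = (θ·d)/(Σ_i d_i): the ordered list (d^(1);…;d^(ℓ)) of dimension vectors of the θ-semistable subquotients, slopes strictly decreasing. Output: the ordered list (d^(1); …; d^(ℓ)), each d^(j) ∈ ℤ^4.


Interval decomposition of M: I[1,3], I[2,3], I[2,4], I[3,4].
HN type (ℓ=4): μ^(1)=41; μ^(2)=6; μ^(3)=-4; μ^(4)=-49

((0, 0, 2, 0); (0, 0, 2, 2); (1, 1, 0, 0); (0, 2, 0, 0))


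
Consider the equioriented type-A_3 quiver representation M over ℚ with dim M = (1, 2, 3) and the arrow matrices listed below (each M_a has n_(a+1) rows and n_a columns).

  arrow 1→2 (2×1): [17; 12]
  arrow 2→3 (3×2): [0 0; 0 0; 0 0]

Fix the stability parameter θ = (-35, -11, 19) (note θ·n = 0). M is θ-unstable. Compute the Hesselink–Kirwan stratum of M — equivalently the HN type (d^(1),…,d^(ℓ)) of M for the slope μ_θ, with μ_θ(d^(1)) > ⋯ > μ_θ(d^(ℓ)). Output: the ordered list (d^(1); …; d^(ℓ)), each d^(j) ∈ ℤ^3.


Barcode: M ≅ I[1,2], I[2,2], I[3,3]^3. HN layers by μ_θ (3 steps, strictly decreasing):
  μ^(1)=19; μ^(2)=-11; μ^(3)=-35

((0, 0, 3); (0, 2, 0); (1, 0, 0))


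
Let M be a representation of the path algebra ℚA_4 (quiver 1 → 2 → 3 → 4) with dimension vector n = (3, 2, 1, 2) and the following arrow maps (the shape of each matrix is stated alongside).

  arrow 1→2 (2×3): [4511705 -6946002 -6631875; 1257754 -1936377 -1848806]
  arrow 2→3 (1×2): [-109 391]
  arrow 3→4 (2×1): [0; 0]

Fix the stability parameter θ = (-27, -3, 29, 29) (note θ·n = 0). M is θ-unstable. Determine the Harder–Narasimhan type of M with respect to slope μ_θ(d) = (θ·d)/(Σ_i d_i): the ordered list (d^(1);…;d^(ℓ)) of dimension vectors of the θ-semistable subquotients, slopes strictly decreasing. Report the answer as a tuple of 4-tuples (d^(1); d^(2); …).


Via rank(M_{q-1}∘⋯∘M_p): M ≅ I[1,1], I[1,2], I[1,3], I[4,4]^2.
μ_θ-semistable layers: μ^(1)=29; μ^(2)=-3; μ^(3)=-27

((0, 0, 1, 2); (0, 2, 0, 0); (3, 0, 0, 0))


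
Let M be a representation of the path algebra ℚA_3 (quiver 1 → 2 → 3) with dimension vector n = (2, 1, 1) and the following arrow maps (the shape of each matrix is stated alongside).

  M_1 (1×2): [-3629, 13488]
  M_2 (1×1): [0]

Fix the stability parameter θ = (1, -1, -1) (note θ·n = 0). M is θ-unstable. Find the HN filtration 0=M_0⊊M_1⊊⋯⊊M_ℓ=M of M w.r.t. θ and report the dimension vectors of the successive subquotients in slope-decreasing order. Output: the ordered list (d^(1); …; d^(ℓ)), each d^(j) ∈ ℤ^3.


Interval decomposition of M: I[1,1], I[1,2], I[3,3].
HN type (ℓ=3): μ^(1)=1; μ^(2)=0; μ^(3)=-1

((1, 0, 0); (1, 1, 0); (0, 0, 1))


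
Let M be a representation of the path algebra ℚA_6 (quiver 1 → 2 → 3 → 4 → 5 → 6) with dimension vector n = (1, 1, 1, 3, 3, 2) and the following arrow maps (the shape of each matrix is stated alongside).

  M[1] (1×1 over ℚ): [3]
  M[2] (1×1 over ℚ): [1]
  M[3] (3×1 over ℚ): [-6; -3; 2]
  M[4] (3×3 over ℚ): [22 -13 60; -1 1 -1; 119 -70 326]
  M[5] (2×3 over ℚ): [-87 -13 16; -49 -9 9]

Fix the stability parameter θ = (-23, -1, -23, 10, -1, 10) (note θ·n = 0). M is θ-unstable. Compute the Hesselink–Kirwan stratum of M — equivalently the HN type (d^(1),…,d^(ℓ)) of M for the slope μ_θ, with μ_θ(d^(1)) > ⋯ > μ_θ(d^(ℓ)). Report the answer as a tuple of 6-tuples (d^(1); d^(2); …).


Via rank(M_{q-1}∘⋯∘M_p): M ≅ I[1,6], I[4,5], I[4,6].
μ_θ-semistable layers: μ^(1)=10; μ^(2)=9/2; μ^(3)=-12; μ^(4)=-23

((0, 0, 0, 0, 0, 2); (0, 0, 0, 3, 3, 0); (0, 1, 1, 0, 0, 0); (1, 0, 0, 0, 0, 0))


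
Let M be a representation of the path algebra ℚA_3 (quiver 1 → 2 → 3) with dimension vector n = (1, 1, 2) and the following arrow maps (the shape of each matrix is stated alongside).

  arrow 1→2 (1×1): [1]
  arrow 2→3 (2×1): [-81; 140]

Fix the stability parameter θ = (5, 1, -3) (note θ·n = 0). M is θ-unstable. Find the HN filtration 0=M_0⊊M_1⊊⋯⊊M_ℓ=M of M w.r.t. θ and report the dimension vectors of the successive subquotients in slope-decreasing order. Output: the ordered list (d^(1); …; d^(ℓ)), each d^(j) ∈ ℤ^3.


Interval decomposition of M: I[1,3], I[3,3].
HN type (ℓ=2): μ^(1)=1; μ^(2)=-3

((1, 1, 1); (0, 0, 1))


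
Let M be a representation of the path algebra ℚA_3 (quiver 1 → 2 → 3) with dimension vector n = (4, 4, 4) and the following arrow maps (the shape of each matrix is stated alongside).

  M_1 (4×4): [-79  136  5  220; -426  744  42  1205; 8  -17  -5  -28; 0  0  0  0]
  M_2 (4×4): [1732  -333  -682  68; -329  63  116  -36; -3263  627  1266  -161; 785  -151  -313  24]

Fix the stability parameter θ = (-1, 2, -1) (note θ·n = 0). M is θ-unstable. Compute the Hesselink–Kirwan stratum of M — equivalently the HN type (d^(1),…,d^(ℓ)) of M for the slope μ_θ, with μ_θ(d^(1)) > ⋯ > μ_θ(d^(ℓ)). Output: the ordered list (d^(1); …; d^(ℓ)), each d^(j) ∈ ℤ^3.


Interval decomposition of M: I[1,1], I[1,3]^3, I[2,3].
HN type (ℓ=2): μ^(1)=1/2; μ^(2)=-1

((0, 4, 4); (4, 0, 0))


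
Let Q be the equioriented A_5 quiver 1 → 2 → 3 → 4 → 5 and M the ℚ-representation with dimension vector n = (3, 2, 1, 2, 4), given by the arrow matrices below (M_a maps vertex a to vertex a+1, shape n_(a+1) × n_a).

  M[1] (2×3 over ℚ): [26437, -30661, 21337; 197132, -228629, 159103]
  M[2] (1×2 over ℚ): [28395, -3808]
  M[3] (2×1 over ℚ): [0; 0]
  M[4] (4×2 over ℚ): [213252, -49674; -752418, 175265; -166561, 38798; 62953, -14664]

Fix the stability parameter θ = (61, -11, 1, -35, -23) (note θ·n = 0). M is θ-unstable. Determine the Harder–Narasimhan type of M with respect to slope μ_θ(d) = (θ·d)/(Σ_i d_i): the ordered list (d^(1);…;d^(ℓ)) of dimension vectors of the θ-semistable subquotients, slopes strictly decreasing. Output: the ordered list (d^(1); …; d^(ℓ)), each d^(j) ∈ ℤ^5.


Via rank(M_{q-1}∘⋯∘M_p): M ≅ I[1,1], I[1,2], I[1,3], I[4,5]^2, I[5,5]^2.
μ_θ-semistable layers: μ^(1)=61; μ^(2)=25; μ^(3)=17; μ^(4)=-23; μ^(5)=-35

((1, 0, 0, 0, 0); (1, 1, 0, 0, 0); (1, 1, 1, 0, 0); (0, 0, 0, 0, 4); (0, 0, 0, 2, 0))


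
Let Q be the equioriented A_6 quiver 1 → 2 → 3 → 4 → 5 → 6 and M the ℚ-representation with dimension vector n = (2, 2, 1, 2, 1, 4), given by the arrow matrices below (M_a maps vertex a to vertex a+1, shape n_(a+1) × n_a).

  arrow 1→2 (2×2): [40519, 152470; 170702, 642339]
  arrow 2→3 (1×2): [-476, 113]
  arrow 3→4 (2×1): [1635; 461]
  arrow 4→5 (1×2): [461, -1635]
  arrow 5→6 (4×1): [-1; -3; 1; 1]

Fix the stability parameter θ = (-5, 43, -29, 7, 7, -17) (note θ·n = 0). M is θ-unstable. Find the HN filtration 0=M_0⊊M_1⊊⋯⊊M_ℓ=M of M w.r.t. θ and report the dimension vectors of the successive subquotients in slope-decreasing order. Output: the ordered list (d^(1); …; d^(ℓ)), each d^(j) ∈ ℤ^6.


Via rank(M_{q-1}∘⋯∘M_p): M ≅ I[1,2], I[1,4], I[4,6], I[6,6]^3.
μ_θ-semistable layers: μ^(1)=43; μ^(2)=7; μ^(3)=-1; μ^(4)=-5; μ^(5)=-17

((0, 1, 0, 0, 0, 0); (0, 1, 1, 1, 0, 0); (0, 0, 0, 1, 1, 1); (2, 0, 0, 0, 0, 0); (0, 0, 0, 0, 0, 3))


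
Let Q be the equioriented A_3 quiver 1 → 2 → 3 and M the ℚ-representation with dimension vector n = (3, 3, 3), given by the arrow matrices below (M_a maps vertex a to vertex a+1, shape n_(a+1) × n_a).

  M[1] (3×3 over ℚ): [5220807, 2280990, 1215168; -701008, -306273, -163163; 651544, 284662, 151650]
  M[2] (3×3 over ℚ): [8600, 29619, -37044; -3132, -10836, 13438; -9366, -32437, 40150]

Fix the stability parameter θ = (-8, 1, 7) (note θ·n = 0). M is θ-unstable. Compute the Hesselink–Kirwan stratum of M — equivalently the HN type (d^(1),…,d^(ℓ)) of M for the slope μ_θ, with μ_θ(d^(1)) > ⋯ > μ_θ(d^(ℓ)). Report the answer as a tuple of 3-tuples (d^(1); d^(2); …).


Barcode: M ≅ I[1,1], I[1,3]^2, I[2,3]. HN layers by μ_θ (3 steps, strictly decreasing):
  μ^(1)=7; μ^(2)=1; μ^(3)=-8

((0, 0, 3); (0, 3, 0); (3, 0, 0))


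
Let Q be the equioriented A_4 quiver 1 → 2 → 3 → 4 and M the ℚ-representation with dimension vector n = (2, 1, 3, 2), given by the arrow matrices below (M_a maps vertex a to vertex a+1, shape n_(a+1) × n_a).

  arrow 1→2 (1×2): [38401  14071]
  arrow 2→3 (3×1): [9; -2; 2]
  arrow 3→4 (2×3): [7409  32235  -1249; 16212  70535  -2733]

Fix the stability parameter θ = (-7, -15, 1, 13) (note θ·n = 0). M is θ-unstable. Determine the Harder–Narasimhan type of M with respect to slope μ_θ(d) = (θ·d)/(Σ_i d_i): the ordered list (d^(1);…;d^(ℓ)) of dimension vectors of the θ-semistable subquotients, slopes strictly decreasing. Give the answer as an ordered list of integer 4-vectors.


Barcode: M ≅ I[1,1], I[1,4], I[3,3], I[3,4]. HN layers by μ_θ (4 steps, strictly decreasing):
  μ^(1)=13; μ^(2)=1; μ^(3)=-7; μ^(4)=-11

((0, 0, 0, 2); (0, 0, 3, 0); (1, 0, 0, 0); (1, 1, 0, 0))


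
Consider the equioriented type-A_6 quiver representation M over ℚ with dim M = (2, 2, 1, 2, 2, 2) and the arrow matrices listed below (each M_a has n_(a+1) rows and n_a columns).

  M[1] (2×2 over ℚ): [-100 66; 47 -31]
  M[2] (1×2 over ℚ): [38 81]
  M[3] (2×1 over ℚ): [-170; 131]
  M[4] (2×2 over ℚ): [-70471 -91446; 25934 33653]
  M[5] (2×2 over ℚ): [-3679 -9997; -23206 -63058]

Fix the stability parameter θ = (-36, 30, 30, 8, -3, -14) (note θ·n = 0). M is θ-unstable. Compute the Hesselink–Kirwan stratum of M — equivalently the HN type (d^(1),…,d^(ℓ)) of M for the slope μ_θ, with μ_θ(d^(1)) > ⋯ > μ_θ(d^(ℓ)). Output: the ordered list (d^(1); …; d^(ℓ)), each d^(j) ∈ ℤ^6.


Via rank(M_{q-1}∘⋯∘M_p): M ≅ I[1,2], I[1,6], I[4,5], I[6,6].
μ_θ-semistable layers: μ^(1)=30; μ^(2)=51/5; μ^(3)=5/2; μ^(4)=-14; μ^(5)=-36

((0, 1, 0, 0, 0, 0); (0, 1, 1, 1, 1, 1); (0, 0, 0, 1, 1, 0); (0, 0, 0, 0, 0, 1); (2, 0, 0, 0, 0, 0))


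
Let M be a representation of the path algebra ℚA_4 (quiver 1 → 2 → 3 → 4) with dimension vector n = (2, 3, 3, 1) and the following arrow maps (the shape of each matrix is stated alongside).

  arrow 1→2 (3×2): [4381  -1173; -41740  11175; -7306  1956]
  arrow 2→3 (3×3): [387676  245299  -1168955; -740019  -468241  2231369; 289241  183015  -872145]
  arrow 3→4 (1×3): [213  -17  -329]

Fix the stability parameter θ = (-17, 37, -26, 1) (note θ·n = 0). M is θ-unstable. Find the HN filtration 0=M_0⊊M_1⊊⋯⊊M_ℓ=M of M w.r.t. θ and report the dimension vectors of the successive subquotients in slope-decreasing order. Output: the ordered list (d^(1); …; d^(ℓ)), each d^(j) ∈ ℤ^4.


Interval decomposition of M: I[1,3], I[1,4], I[2,3].
HN type (ℓ=3): μ^(1)=11/2; μ^(2)=4; μ^(3)=-17

((0, 2, 2, 0); (0, 1, 1, 1); (2, 0, 0, 0))


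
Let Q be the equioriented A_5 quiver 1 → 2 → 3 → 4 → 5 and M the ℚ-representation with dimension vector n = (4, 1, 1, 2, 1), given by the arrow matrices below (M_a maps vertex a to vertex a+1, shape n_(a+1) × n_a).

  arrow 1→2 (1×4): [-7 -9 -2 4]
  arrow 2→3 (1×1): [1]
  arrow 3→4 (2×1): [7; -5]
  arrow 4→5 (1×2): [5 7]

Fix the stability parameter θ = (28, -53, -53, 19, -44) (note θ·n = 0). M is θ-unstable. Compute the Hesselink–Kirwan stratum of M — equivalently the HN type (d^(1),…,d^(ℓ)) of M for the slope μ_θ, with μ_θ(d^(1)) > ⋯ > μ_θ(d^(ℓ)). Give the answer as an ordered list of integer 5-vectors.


Barcode: M ≅ I[1,1]^3, I[1,4], I[4,5]. HN layers by μ_θ (4 steps, strictly decreasing):
  μ^(1)=28; μ^(2)=19; μ^(3)=-25/2; μ^(4)=-26

((3, 0, 0, 0, 0); (0, 0, 0, 1, 0); (0, 0, 0, 1, 1); (1, 1, 1, 0, 0))


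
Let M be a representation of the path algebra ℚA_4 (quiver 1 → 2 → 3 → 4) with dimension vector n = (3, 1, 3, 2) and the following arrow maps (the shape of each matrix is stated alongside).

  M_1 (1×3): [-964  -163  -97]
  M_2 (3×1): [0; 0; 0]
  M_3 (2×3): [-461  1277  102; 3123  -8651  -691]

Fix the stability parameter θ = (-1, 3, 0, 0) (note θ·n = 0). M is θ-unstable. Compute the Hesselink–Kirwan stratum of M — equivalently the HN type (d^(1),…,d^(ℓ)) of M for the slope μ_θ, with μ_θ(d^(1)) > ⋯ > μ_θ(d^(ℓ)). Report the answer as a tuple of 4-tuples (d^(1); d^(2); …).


Via rank(M_{q-1}∘⋯∘M_p): M ≅ I[1,1]^2, I[1,2], I[3,3], I[3,4]^2.
μ_θ-semistable layers: μ^(1)=3; μ^(2)=0; μ^(3)=-1

((0, 1, 0, 0); (0, 0, 3, 2); (3, 0, 0, 0))


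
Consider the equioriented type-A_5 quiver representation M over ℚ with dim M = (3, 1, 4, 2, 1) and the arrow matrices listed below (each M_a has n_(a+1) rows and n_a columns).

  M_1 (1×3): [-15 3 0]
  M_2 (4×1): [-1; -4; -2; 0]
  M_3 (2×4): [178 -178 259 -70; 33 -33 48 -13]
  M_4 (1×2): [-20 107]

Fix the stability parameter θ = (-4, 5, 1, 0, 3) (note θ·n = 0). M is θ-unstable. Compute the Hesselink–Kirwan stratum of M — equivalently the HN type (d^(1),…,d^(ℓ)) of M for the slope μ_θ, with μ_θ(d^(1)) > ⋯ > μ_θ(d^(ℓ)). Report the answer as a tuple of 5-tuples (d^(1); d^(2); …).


Interval decomposition of M: I[1,1]^2, I[1,5], I[3,3]^2, I[3,4].
HN type (ℓ=5): μ^(1)=3; μ^(2)=2; μ^(3)=1; μ^(4)=1/2; μ^(5)=-4

((0, 0, 0, 0, 1); (0, 1, 1, 1, 0); (0, 0, 2, 0, 0); (0, 0, 1, 1, 0); (3, 0, 0, 0, 0))


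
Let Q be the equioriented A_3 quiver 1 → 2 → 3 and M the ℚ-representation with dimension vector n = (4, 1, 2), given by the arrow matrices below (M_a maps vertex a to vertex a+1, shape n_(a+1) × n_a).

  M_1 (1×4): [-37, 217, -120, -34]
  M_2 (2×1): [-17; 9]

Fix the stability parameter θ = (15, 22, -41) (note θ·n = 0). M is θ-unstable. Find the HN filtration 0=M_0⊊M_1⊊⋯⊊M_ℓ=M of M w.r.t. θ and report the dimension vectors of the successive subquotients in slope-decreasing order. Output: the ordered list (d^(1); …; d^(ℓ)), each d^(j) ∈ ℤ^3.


Interval decomposition of M: I[1,1]^3, I[1,3], I[3,3].
HN type (ℓ=3): μ^(1)=15; μ^(2)=-4/3; μ^(3)=-41

((3, 0, 0); (1, 1, 1); (0, 0, 1))


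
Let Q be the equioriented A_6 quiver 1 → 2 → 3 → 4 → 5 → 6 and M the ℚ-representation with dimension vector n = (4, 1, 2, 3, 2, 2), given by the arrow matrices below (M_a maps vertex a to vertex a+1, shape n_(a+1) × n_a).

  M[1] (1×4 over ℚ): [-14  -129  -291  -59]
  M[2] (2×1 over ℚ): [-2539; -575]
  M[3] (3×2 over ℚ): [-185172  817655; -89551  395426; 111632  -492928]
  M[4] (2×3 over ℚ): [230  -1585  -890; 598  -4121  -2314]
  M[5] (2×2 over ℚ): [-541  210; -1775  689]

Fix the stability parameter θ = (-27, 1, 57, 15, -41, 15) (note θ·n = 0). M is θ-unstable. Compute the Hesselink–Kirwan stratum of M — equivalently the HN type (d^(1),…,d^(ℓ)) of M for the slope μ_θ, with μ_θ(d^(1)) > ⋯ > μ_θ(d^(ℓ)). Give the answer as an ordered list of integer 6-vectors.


Interval decomposition of M: I[1,1]^3, I[1,6], I[3,4], I[4,4], I[5,6].
HN type (ℓ=6): μ^(1)=36; μ^(2)=15; μ^(3)=31/3; μ^(4)=1; μ^(5)=-27; μ^(6)=-41

((0, 0, 1, 1, 0, 0); (0, 0, 0, 1, 0, 2); (0, 0, 1, 1, 1, 0); (0, 1, 0, 0, 0, 0); (4, 0, 0, 0, 0, 0); (0, 0, 0, 0, 1, 0))


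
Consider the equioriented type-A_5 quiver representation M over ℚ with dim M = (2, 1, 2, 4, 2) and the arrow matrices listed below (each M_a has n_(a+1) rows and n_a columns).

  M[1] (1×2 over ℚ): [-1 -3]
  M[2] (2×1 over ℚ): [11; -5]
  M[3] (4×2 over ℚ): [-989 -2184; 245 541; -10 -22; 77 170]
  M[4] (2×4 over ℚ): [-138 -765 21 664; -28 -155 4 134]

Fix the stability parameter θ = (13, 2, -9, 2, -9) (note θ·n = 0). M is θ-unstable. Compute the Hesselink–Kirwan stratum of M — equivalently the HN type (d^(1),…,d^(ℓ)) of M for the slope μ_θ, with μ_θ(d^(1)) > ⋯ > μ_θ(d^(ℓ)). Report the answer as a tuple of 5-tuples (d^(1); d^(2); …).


Barcode: M ≅ I[1,1], I[1,4], I[3,5], I[4,4], I[4,5]. HN layers by μ_θ (4 steps, strictly decreasing):
  μ^(1)=13; μ^(2)=2; μ^(3)=-7/2; μ^(4)=-9

((1, 0, 0, 0, 0); (1, 1, 1, 2, 0); (0, 0, 0, 2, 2); (0, 0, 1, 0, 0))


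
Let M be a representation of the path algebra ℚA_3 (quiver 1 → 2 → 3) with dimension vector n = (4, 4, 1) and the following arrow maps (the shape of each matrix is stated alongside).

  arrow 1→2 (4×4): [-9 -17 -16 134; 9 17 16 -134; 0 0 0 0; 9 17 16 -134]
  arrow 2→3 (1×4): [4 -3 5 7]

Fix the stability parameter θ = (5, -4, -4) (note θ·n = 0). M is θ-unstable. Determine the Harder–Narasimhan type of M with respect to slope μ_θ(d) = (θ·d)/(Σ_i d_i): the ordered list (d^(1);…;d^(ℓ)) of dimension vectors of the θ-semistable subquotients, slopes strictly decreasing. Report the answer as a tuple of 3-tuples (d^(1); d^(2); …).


Barcode: M ≅ I[1,1]^3, I[1,2], I[2,2]^2, I[2,3]. HN layers by μ_θ (3 steps, strictly decreasing):
  μ^(1)=5; μ^(2)=1/2; μ^(3)=-4

((3, 0, 0); (1, 1, 0); (0, 3, 1))


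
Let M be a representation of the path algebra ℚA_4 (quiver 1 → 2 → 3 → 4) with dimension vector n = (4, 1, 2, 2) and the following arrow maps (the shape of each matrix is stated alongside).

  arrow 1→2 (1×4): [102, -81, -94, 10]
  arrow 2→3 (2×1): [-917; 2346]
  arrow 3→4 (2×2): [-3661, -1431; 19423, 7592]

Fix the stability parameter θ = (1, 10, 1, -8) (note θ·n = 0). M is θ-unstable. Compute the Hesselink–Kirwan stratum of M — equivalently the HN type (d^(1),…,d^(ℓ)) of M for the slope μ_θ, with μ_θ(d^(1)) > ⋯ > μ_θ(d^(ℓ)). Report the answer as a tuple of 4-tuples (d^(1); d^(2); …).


Barcode: M ≅ I[1,1]^3, I[1,4], I[3,4]. HN layers by μ_θ (2 steps, strictly decreasing):
  μ^(1)=1; μ^(2)=-7/2

((4, 1, 1, 1); (0, 0, 1, 1))


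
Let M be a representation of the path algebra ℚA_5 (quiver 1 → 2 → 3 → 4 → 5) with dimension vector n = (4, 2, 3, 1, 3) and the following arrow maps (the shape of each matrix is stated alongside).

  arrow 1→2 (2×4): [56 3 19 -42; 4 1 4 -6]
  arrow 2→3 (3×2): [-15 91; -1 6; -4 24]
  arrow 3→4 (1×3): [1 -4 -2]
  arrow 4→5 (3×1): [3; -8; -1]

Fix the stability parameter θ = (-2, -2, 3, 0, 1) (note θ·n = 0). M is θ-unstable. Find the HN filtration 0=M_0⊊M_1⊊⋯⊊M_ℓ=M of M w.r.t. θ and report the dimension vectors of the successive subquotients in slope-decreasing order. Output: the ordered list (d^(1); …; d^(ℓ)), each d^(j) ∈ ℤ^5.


Interval decomposition of M: I[1,1]^2, I[1,3], I[1,5], I[3,3], I[5,5]^2.
HN type (ℓ=4): μ^(1)=3; μ^(2)=4/3; μ^(3)=1; μ^(4)=-2

((0, 0, 2, 0, 0); (0, 0, 1, 1, 1); (0, 0, 0, 0, 2); (4, 2, 0, 0, 0))


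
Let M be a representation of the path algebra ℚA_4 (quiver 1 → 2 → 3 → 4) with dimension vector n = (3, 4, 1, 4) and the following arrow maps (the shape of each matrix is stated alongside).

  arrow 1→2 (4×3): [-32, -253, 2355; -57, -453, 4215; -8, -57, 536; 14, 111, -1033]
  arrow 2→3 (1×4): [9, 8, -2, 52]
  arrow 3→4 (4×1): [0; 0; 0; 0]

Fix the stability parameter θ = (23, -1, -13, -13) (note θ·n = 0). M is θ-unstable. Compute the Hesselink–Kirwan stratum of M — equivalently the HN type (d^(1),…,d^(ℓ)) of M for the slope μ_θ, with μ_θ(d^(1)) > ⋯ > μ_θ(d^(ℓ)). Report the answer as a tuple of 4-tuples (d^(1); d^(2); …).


Barcode: M ≅ I[1,2]^2, I[1,3], I[2,2], I[4,4]^4. HN layers by μ_θ (4 steps, strictly decreasing):
  μ^(1)=11; μ^(2)=3; μ^(3)=-1; μ^(4)=-13

((2, 2, 0, 0); (1, 1, 1, 0); (0, 1, 0, 0); (0, 0, 0, 4))


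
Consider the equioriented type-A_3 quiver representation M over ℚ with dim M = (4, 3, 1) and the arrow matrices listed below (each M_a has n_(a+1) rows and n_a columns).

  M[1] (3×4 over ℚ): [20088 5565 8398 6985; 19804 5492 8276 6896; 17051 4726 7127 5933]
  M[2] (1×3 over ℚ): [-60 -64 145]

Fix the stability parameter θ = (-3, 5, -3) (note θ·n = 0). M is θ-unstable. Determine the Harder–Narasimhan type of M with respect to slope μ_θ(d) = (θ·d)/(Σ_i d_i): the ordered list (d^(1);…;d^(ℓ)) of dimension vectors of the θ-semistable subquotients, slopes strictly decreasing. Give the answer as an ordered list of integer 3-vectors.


Via rank(M_{q-1}∘⋯∘M_p): M ≅ I[1,1]^2, I[1,2], I[1,3], I[2,2].
μ_θ-semistable layers: μ^(1)=5; μ^(2)=1; μ^(3)=-3

((0, 2, 0); (0, 1, 1); (4, 0, 0))


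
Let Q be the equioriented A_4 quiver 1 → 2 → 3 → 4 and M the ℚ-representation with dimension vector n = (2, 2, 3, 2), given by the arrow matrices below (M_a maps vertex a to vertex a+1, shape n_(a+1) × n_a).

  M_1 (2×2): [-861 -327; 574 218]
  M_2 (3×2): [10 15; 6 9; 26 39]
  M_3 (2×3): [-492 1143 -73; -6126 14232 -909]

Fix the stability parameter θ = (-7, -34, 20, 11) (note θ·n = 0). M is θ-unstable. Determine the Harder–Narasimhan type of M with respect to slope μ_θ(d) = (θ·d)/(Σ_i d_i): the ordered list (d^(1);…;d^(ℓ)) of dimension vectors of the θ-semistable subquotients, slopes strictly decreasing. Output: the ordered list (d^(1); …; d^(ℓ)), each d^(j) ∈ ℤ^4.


Barcode: M ≅ I[1,1], I[1,2], I[2,4], I[3,3], I[3,4]. HN layers by μ_θ (5 steps, strictly decreasing):
  μ^(1)=20; μ^(2)=31/2; μ^(3)=-7; μ^(4)=-41/2; μ^(5)=-34

((0, 0, 1, 0); (0, 0, 2, 2); (1, 0, 0, 0); (1, 1, 0, 0); (0, 1, 0, 0))


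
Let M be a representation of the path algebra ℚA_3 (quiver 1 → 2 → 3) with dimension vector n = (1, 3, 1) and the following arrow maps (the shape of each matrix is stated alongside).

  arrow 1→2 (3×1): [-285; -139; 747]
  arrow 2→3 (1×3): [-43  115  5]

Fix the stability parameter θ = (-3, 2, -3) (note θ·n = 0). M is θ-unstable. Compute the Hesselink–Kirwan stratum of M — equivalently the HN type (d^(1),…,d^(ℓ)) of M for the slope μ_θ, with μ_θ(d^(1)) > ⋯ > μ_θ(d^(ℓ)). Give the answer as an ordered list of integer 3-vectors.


Via rank(M_{q-1}∘⋯∘M_p): M ≅ I[1,3], I[2,2]^2.
μ_θ-semistable layers: μ^(1)=2; μ^(2)=-1/2; μ^(3)=-3

((0, 2, 0); (0, 1, 1); (1, 0, 0))


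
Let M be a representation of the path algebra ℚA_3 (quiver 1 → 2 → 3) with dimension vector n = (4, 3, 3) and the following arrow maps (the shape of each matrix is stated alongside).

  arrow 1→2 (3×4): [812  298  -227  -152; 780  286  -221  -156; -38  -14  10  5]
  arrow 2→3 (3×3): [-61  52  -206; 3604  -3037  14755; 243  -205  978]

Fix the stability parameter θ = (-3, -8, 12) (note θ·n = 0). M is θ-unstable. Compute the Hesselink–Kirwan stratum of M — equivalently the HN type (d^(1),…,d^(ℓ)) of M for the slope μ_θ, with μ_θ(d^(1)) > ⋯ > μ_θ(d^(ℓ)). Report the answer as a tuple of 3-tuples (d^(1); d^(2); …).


Interval decomposition of M: I[1,1]^2, I[1,3]^2, I[2,3].
HN type (ℓ=4): μ^(1)=12; μ^(2)=-3; μ^(3)=-11/2; μ^(4)=-8

((0, 0, 3); (2, 0, 0); (2, 2, 0); (0, 1, 0))


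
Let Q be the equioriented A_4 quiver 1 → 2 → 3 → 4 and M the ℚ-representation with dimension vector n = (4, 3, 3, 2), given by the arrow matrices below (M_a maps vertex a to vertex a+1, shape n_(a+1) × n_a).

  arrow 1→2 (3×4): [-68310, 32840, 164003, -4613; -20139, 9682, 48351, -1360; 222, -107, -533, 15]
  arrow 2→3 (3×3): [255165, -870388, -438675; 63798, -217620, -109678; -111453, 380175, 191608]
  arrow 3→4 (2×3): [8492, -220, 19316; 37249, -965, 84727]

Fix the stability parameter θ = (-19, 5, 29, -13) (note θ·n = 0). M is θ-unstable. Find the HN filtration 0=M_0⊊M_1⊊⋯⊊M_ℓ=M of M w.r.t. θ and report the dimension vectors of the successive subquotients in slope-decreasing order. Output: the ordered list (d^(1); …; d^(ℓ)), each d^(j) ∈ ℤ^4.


Interval decomposition of M: I[1,1], I[1,2], I[1,3], I[1,4], I[3,3], I[4,4].
HN type (ℓ=5): μ^(1)=29; μ^(2)=8; μ^(3)=5; μ^(4)=-13; μ^(5)=-19

((0, 0, 2, 0); (0, 0, 1, 1); (0, 3, 0, 0); (0, 0, 0, 1); (4, 0, 0, 0))


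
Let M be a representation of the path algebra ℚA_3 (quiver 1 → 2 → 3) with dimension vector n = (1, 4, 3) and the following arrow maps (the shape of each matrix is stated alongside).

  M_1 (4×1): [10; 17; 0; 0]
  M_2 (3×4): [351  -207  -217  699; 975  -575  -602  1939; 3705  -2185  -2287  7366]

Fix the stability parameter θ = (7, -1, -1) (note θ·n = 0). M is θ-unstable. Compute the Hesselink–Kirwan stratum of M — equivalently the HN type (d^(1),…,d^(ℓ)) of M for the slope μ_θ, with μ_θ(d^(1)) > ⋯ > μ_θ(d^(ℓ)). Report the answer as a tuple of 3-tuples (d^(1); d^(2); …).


Via rank(M_{q-1}∘⋯∘M_p): M ≅ I[1,3], I[2,2], I[2,3]^2.
μ_θ-semistable layers: μ^(1)=5/3; μ^(2)=-1

((1, 1, 1); (0, 3, 2))


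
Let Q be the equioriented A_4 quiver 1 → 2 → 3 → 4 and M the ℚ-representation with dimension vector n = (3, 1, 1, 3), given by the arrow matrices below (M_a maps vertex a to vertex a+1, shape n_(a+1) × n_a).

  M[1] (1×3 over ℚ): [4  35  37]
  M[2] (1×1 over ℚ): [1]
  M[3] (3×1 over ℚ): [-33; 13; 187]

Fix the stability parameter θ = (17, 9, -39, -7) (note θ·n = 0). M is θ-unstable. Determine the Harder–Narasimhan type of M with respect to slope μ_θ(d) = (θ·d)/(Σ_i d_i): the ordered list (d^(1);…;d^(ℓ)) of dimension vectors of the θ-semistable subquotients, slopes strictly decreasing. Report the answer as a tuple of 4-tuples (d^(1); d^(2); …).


Interval decomposition of M: I[1,1]^2, I[1,4], I[4,4]^2.
HN type (ℓ=3): μ^(1)=17; μ^(2)=-5; μ^(3)=-7

((2, 0, 0, 0); (1, 1, 1, 1); (0, 0, 0, 2))


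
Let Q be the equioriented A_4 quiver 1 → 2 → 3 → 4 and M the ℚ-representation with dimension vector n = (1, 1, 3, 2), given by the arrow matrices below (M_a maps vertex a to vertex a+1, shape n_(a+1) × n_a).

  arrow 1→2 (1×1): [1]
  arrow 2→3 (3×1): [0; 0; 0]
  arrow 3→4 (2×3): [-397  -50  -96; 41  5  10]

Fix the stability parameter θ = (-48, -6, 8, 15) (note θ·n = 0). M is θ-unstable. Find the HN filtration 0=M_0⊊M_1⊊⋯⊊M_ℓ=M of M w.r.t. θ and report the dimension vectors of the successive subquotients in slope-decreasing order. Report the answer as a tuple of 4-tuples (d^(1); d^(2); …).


Barcode: M ≅ I[1,2], I[3,3], I[3,4]^2. HN layers by μ_θ (4 steps, strictly decreasing):
  μ^(1)=15; μ^(2)=8; μ^(3)=-6; μ^(4)=-48

((0, 0, 0, 2); (0, 0, 3, 0); (0, 1, 0, 0); (1, 0, 0, 0))


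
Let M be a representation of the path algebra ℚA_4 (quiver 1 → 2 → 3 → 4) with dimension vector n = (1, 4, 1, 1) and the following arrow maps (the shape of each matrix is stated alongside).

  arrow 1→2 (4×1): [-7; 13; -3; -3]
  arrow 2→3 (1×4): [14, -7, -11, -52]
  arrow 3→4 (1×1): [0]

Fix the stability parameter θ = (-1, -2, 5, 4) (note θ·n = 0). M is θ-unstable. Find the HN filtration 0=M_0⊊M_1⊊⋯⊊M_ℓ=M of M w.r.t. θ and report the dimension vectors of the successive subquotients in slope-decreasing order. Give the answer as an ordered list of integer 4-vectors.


Interval decomposition of M: I[1,2], I[2,2]^2, I[2,3], I[4,4].
HN type (ℓ=4): μ^(1)=5; μ^(2)=4; μ^(3)=-3/2; μ^(4)=-2

((0, 0, 1, 0); (0, 0, 0, 1); (1, 1, 0, 0); (0, 3, 0, 0))


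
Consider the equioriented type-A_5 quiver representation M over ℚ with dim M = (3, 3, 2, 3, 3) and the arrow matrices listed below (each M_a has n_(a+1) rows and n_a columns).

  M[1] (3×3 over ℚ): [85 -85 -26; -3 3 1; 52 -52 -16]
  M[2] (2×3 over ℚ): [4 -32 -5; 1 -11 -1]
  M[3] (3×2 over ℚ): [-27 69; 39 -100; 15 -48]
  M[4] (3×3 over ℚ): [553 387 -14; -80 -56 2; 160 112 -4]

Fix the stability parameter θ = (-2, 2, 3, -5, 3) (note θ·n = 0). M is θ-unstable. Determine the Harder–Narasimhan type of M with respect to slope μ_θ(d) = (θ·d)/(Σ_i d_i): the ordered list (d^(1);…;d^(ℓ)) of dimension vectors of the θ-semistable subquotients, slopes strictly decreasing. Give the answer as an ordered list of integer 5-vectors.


Barcode: M ≅ I[1,1], I[1,2], I[1,5], I[2,5], I[4,4], I[5,5]. HN layers by μ_θ (5 steps, strictly decreasing):
  μ^(1)=3; μ^(2)=2; μ^(3)=0; μ^(4)=-2; μ^(5)=-5

((0, 0, 0, 0, 3); (0, 1, 0, 0, 0); (0, 2, 2, 2, 0); (3, 0, 0, 0, 0); (0, 0, 0, 1, 0))


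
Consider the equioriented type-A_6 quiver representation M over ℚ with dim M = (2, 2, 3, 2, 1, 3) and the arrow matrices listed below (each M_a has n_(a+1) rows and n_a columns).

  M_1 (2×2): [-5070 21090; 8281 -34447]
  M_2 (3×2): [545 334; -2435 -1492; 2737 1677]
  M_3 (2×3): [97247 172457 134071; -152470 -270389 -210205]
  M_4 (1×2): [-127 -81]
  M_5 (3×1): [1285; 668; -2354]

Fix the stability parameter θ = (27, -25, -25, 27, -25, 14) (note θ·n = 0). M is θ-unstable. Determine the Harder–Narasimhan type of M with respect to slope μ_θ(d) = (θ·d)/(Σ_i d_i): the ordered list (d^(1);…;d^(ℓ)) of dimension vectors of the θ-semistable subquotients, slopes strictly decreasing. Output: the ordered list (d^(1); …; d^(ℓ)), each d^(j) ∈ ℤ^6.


Barcode: M ≅ I[1,1], I[1,4], I[2,6], I[3,3], I[6,6]^2. HN layers by μ_θ (5 steps, strictly decreasing):
  μ^(1)=27; μ^(2)=14; μ^(3)=1; μ^(4)=-23/3; μ^(5)=-25

((1, 0, 0, 1, 0, 0); (0, 0, 0, 0, 0, 3); (0, 0, 0, 1, 1, 0); (1, 1, 1, 0, 0, 0); (0, 1, 2, 0, 0, 0))


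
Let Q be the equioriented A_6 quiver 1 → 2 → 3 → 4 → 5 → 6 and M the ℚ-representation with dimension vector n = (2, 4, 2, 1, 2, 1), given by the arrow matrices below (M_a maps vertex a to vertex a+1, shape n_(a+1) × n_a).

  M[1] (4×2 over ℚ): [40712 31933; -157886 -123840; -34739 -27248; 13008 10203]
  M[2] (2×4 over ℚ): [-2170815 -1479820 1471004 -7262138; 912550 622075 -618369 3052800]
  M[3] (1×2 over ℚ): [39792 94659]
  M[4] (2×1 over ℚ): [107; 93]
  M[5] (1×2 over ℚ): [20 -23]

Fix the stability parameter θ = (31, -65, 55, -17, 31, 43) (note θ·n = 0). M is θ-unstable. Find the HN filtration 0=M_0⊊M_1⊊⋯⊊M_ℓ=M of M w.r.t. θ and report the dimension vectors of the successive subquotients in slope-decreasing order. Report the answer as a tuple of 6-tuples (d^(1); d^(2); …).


Barcode: M ≅ I[1,3], I[1,6], I[2,2]^2, I[5,5]. HN layers by μ_θ (6 steps, strictly decreasing):
  μ^(1)=55; μ^(2)=43; μ^(3)=31; μ^(4)=19; μ^(5)=-17; μ^(6)=-65

((0, 0, 1, 0, 0, 0); (0, 0, 0, 0, 0, 1); (0, 0, 0, 0, 2, 0); (0, 0, 1, 1, 0, 0); (2, 2, 0, 0, 0, 0); (0, 2, 0, 0, 0, 0))
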